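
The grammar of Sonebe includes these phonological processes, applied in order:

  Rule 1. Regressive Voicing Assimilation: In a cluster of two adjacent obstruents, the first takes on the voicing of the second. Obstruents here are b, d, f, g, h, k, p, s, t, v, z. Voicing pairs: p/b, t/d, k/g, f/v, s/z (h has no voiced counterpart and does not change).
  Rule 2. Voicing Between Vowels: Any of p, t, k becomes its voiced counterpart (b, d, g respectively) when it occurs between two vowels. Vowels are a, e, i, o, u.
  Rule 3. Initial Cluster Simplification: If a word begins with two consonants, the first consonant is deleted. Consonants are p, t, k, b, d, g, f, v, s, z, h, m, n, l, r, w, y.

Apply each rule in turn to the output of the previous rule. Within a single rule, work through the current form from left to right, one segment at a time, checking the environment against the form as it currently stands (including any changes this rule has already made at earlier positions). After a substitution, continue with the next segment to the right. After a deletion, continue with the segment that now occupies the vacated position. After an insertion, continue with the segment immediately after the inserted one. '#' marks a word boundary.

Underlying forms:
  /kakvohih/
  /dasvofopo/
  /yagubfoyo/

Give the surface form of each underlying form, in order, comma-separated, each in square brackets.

[kagvohih], [dazvofobo], [yagupfoyo]

/kakvohih/:
  Rule 1 Regressive Voicing Assimilation: [kakvohih] → [kagvohih]
  Rule 2 Voicing Between Vowels: no change — [kagvohih]
  Rule 3 Initial Cluster Simplification: no change — [kagvohih]
/dasvofopo/:
  Rule 1 Regressive Voicing Assimilation: [dasvofopo] → [dazvofopo]
  Rule 2 Voicing Between Vowels: [dazvofopo] → [dazvofobo]
  Rule 3 Initial Cluster Simplification: no change — [dazvofobo]
/yagubfoyo/:
  Rule 1 Regressive Voicing Assimilation: [yagubfoyo] → [yagupfoyo]
  Rule 2 Voicing Between Vowels: no change — [yagupfoyo]
  Rule 3 Initial Cluster Simplification: no change — [yagupfoyo]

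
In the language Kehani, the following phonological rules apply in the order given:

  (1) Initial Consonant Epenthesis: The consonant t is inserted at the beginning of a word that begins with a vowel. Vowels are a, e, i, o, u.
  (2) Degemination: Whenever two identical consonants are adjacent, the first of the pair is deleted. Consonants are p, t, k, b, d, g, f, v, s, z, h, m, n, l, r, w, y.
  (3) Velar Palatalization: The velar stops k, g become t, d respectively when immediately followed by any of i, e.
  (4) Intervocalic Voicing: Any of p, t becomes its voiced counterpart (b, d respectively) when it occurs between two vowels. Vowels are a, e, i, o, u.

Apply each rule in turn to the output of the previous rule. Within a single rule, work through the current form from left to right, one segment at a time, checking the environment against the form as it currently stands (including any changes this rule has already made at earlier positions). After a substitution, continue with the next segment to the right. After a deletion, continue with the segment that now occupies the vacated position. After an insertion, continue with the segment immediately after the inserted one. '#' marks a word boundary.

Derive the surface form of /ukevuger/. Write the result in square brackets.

[tudevuder]

(1) Initial Consonant Epenthesis: [ukevuger] → [tukevuger]
(2) Degemination: no change — [tukevuger]
(3) Velar Palatalization: [tukevuger] → [tutevuder]
(4) Intervocalic Voicing: [tutevuder] → [tudevuder]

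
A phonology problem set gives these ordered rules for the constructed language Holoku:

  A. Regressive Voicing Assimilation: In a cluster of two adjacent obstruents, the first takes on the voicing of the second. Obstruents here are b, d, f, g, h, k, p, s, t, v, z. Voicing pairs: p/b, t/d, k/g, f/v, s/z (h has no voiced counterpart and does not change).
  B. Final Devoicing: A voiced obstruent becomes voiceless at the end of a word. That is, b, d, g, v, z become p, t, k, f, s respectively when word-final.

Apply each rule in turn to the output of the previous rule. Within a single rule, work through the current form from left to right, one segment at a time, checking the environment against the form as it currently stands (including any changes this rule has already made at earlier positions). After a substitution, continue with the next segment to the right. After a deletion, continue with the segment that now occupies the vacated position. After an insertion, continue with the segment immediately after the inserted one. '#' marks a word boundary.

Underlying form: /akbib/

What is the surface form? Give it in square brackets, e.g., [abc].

[agbip]

A Regressive Voicing Assimilation: [akbib] → [agbib]
B Final Devoicing: [agbib] → [agbip]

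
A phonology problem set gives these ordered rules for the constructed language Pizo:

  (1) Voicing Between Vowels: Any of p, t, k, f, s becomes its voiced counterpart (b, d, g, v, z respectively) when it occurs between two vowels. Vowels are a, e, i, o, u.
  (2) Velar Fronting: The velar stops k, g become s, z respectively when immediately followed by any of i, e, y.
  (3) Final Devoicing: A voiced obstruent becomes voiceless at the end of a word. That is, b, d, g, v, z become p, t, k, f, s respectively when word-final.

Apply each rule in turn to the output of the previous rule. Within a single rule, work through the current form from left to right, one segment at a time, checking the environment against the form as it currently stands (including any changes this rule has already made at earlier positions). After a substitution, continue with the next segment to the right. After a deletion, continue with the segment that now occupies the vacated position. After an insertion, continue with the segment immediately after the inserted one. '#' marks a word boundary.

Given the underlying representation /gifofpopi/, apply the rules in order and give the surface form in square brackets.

(1) Voicing Between Vowels: [gifofpopi] → [givofpobi]
(2) Velar Fronting: [givofpobi] → [zivofpobi]
(3) Final Devoicing: no change — [zivofpobi]

[zivofpobi]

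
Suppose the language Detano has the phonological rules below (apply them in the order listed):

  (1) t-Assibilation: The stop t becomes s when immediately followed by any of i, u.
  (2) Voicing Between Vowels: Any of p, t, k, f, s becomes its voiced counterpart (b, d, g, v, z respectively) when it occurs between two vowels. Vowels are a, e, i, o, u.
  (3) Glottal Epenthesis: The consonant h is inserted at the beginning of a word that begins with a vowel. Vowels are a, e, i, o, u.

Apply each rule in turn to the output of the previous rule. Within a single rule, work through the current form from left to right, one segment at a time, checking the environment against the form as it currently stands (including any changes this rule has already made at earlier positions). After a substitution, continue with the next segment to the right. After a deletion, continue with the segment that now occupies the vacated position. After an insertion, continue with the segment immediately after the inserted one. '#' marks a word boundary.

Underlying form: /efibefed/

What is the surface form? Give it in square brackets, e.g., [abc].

[hevibeved]

(1) t-Assibilation: no change — [efibefed]
(2) Voicing Between Vowels: [efibefed] → [evibeved]
(3) Glottal Epenthesis: [evibeved] → [hevibeved]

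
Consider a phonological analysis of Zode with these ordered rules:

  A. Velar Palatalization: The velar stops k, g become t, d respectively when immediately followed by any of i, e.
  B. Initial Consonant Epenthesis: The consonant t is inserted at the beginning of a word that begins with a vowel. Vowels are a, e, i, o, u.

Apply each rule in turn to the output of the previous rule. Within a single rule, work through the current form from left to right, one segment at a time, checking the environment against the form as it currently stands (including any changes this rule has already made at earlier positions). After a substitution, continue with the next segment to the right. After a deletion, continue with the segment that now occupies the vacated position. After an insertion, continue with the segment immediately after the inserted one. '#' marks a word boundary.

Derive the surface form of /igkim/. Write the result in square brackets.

[tigtim]

A Velar Palatalization: [igkim] → [igtim]
B Initial Consonant Epenthesis: [igtim] → [tigtim]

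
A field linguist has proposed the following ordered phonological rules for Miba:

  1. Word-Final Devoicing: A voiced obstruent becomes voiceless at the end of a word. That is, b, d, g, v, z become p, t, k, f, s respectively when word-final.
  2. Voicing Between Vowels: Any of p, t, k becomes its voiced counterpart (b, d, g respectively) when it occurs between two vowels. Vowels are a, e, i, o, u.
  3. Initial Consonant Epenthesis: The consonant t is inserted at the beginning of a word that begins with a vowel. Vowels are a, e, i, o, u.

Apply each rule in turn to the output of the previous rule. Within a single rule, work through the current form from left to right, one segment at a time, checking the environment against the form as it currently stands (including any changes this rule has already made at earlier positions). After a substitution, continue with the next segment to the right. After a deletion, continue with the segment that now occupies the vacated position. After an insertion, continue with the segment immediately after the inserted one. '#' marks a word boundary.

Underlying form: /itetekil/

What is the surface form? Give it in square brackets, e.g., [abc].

[tidedegil]

1 Word-Final Devoicing: no change — [itetekil]
2 Voicing Between Vowels: [itetekil] → [idedegil]
3 Initial Consonant Epenthesis: [idedegil] → [tidedegil]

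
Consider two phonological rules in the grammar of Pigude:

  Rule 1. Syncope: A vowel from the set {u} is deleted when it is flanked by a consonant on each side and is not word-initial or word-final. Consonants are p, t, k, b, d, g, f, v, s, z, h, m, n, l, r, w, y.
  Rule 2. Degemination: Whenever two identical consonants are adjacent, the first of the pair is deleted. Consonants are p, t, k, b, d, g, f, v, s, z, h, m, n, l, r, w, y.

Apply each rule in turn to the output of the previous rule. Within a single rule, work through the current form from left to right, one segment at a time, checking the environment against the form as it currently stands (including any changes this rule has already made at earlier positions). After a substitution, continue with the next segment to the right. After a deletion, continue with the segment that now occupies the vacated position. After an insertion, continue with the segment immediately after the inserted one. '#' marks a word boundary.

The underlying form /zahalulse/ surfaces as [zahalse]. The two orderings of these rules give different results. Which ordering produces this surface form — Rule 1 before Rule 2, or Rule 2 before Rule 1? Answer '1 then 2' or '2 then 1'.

1 then 2

Order 1 then 2:
  1 Syncope: [zahalulse] → [zahallse]
  2 Degemination: [zahallse] → [zahalse]
  result: [zahalse]
Order 2 then 1:
  2 Degemination: no change — [zahalulse]
  1 Syncope: [zahalulse] → [zahallse]
  result: [zahallse]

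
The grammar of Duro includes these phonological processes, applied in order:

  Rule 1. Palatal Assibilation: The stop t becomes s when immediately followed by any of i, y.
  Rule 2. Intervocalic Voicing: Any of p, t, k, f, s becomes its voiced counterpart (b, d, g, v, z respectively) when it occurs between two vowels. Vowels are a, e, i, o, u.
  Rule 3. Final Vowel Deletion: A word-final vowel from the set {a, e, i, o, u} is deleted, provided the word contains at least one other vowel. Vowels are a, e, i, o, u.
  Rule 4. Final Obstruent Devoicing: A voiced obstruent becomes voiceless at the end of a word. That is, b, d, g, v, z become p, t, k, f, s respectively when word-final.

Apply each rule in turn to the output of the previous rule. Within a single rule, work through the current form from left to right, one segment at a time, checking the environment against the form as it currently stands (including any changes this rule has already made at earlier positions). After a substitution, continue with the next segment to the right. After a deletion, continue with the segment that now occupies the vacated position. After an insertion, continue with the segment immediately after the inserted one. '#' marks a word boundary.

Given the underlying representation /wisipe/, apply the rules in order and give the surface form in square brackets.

Rule 1 Palatal Assibilation: no change — [wisipe]
Rule 2 Intervocalic Voicing: [wisipe] → [wizibe]
Rule 3 Final Vowel Deletion: [wizibe] → [wizib]
Rule 4 Final Obstruent Devoicing: [wizib] → [wizip]

[wizip]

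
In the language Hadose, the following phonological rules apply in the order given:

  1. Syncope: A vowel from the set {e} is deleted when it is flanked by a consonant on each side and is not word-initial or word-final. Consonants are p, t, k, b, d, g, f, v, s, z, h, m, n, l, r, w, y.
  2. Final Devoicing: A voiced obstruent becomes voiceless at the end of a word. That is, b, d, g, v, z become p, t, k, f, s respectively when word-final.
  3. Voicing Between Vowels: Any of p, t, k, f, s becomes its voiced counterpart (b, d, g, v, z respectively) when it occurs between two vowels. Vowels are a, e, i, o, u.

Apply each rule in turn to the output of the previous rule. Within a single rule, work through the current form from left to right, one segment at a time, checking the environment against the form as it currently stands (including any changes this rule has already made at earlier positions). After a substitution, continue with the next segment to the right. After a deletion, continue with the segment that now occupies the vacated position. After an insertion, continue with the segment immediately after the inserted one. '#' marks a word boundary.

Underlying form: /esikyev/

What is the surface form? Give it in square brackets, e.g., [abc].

1 Syncope: [esikyev] → [esikyv]
2 Final Devoicing: [esikyv] → [esikyf]
3 Voicing Between Vowels: [esikyf] → [ezikyf]

[ezikyf]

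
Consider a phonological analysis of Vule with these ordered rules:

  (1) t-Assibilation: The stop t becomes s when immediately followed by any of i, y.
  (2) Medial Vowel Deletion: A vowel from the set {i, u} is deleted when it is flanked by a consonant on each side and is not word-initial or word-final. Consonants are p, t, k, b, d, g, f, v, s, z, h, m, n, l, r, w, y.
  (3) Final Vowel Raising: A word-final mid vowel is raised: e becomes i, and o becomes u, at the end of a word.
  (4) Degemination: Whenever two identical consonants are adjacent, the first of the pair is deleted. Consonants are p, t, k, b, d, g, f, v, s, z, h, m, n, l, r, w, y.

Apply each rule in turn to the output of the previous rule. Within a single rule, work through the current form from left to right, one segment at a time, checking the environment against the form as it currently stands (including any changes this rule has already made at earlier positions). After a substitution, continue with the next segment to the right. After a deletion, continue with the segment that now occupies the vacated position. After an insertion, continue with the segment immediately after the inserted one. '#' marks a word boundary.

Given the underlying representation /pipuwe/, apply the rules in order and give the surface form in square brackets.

[pwi]

(1) t-Assibilation: no change — [pipuwe]
(2) Medial Vowel Deletion: [pipuwe] → [ppwe]
(3) Final Vowel Raising: [ppwe] → [ppwi]
(4) Degemination: [ppwi] → [pwi]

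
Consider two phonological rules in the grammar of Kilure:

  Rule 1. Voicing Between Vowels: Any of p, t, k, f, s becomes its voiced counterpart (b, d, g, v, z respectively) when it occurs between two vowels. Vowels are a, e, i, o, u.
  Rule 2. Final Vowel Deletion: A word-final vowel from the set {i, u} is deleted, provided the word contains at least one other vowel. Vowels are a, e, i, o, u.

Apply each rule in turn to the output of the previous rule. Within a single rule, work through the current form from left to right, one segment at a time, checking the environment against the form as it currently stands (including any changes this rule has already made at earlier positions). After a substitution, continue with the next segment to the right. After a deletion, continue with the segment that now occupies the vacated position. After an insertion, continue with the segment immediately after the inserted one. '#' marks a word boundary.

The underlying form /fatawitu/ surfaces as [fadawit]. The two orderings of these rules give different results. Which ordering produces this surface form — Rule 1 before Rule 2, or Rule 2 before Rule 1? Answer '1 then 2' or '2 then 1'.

2 then 1

Order 1 then 2:
  1 Voicing Between Vowels: [fatawitu] → [fadawidu]
  2 Final Vowel Deletion: [fadawidu] → [fadawid]
  result: [fadawid]
Order 2 then 1:
  2 Final Vowel Deletion: [fatawitu] → [fatawit]
  1 Voicing Between Vowels: [fatawit] → [fadawit]
  result: [fadawit]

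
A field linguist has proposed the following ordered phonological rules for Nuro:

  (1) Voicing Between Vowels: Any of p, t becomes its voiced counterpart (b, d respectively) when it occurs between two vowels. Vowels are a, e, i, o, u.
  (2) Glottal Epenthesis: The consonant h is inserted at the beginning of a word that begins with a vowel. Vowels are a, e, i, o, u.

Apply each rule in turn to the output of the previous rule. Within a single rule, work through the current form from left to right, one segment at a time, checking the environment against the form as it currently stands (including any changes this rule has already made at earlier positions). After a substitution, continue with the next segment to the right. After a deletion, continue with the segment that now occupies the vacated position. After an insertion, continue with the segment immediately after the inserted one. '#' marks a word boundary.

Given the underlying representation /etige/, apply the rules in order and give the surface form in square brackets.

[hedige]

(1) Voicing Between Vowels: [etige] → [edige]
(2) Glottal Epenthesis: [edige] → [hedige]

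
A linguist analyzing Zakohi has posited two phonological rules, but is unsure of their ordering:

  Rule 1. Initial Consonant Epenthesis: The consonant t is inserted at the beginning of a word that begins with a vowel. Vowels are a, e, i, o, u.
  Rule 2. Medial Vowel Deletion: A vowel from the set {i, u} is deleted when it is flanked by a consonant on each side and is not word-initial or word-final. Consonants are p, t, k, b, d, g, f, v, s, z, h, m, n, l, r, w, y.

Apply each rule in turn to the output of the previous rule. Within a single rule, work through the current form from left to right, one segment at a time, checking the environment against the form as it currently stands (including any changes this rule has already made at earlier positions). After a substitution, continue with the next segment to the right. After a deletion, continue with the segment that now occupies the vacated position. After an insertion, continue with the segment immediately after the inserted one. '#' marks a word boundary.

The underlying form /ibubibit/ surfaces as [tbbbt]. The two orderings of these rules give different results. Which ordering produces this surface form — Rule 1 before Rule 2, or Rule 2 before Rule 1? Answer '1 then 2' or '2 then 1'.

Order 1 then 2:
  1 Initial Consonant Epenthesis: [ibubibit] → [tibubibit]
  2 Medial Vowel Deletion: [tibubibit] → [tbbbt]
  result: [tbbbt]
Order 2 then 1:
  2 Medial Vowel Deletion: [ibubibit] → [ibbbt]
  1 Initial Consonant Epenthesis: [ibbbt] → [tibbbt]
  result: [tibbbt]

1 then 2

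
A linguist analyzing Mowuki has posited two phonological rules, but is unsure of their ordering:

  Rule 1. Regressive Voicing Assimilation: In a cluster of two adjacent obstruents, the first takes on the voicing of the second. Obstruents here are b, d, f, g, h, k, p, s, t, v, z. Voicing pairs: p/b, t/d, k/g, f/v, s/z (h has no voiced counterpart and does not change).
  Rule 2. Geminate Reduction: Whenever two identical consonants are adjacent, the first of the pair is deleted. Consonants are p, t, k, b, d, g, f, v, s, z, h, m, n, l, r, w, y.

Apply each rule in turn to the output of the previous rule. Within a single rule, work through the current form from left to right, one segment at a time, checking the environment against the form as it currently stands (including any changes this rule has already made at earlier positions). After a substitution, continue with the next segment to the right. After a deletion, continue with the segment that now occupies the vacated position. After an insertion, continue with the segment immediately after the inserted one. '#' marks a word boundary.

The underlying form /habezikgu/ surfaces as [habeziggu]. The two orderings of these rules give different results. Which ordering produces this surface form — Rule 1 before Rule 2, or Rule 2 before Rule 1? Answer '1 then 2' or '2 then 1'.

Order 1 then 2:
  1 Regressive Voicing Assimilation: [habezikgu] → [habeziggu]
  2 Geminate Reduction: [habeziggu] → [habezigu]
  result: [habezigu]
Order 2 then 1:
  2 Geminate Reduction: no change — [habezikgu]
  1 Regressive Voicing Assimilation: [habezikgu] → [habeziggu]
  result: [habeziggu]

2 then 1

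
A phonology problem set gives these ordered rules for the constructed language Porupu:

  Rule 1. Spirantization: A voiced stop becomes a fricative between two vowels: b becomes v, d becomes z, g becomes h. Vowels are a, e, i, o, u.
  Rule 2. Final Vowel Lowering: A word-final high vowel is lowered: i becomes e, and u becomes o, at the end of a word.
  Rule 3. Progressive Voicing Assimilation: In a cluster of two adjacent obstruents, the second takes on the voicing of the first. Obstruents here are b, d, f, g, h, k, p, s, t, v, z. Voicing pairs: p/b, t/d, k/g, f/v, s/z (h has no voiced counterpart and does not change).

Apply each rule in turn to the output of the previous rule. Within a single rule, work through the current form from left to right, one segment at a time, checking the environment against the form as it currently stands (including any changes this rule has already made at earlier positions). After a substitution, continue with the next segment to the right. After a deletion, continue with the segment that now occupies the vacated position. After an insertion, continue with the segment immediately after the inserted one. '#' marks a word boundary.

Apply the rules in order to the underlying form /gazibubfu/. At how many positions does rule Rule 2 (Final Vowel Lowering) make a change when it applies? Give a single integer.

1

Rule 1 Spirantization: [gazibubfu] → [gazivubfu]
Rule 2 Final Vowel Lowering: [gazivubfu] → [gazivubfo]
Rule 3 Progressive Voicing Assimilation: [gazivubfo] → [gazivubvo]
Rule Rule 2 changed 1 position(s).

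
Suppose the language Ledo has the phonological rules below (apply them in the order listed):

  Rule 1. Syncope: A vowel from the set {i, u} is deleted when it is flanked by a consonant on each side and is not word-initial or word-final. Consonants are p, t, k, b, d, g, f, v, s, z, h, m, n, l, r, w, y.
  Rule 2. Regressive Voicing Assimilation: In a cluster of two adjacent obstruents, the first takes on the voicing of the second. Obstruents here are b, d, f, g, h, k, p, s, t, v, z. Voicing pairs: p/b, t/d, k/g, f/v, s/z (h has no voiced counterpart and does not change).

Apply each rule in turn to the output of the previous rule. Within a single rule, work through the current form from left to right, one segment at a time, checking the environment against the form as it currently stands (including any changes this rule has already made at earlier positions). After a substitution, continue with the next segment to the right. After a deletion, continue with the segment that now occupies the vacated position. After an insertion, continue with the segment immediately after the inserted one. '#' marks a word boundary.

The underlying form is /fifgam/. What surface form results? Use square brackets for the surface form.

Rule 1 Syncope: [fifgam] → [ffgam]
Rule 2 Regressive Voicing Assimilation: [ffgam] → [fvgam]

[fvgam]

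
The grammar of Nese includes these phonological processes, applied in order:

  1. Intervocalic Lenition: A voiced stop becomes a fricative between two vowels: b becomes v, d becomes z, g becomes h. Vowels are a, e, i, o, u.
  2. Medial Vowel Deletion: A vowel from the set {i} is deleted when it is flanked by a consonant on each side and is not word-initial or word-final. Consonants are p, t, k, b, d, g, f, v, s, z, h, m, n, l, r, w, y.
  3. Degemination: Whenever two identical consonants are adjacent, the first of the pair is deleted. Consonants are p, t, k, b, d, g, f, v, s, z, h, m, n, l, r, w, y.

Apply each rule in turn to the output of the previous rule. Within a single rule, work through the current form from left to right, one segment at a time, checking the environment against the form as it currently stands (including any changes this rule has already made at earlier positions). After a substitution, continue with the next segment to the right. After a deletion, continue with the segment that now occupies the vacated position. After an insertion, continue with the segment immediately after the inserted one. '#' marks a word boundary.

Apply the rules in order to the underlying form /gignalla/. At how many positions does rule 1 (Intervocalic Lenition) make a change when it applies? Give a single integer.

0

1 Intervocalic Lenition: no change — [gignalla]
2 Medial Vowel Deletion: [gignalla] → [ggnalla]
3 Degemination: [ggnalla] → [gnala]
Rule 1 changed 0 position(s).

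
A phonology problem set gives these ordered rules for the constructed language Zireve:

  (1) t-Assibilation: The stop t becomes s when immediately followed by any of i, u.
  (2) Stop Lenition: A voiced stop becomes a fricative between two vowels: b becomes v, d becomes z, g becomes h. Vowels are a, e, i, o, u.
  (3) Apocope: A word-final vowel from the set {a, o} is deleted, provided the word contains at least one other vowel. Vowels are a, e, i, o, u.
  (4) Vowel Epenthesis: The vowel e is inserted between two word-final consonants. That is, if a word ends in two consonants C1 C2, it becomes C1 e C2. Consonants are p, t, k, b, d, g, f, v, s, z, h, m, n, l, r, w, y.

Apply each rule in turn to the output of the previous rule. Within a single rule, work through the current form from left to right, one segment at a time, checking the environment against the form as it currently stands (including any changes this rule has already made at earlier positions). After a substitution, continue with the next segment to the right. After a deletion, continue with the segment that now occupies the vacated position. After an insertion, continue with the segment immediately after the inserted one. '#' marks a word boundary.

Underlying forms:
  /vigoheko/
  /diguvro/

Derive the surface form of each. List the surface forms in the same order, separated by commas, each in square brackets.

[vihohek], [dihuver]

/vigoheko/:
  (1) t-Assibilation: no change — [vigoheko]
  (2) Stop Lenition: [vigoheko] → [vihoheko]
  (3) Apocope: [vihoheko] → [vihohek]
  (4) Vowel Epenthesis: no change — [vihohek]
/diguvro/:
  (1) t-Assibilation: no change — [diguvro]
  (2) Stop Lenition: [diguvro] → [dihuvro]
  (3) Apocope: [dihuvro] → [dihuvr]
  (4) Vowel Epenthesis: [dihuvr] → [dihuver]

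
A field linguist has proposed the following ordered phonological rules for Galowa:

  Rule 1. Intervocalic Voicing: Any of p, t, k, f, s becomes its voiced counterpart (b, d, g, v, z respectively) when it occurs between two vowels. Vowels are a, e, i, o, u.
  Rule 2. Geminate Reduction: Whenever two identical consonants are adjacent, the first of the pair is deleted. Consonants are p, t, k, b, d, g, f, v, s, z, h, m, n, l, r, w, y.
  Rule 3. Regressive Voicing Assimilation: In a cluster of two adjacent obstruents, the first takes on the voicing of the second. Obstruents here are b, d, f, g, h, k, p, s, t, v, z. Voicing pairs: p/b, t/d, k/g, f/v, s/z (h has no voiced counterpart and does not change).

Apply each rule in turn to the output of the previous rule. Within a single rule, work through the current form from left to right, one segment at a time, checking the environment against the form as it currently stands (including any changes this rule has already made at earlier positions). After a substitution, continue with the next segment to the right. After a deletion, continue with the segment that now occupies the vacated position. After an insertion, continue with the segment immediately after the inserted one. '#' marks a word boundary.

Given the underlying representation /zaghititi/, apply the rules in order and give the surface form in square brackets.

[zakhididi]

Rule 1 Intervocalic Voicing: [zaghititi] → [zaghididi]
Rule 2 Geminate Reduction: no change — [zaghididi]
Rule 3 Regressive Voicing Assimilation: [zaghididi] → [zakhididi]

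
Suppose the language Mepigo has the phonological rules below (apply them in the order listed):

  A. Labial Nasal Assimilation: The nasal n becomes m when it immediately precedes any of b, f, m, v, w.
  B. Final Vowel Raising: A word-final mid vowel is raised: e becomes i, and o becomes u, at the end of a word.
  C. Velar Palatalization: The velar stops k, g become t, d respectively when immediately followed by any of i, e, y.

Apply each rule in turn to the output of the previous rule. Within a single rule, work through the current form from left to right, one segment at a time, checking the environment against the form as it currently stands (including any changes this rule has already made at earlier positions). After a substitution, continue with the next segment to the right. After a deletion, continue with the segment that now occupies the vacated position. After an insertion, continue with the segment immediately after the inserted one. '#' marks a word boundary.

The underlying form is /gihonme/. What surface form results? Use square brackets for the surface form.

[dihommi]

A Labial Nasal Assimilation: [gihonme] → [gihomme]
B Final Vowel Raising: [gihomme] → [gihommi]
C Velar Palatalization: [gihommi] → [dihommi]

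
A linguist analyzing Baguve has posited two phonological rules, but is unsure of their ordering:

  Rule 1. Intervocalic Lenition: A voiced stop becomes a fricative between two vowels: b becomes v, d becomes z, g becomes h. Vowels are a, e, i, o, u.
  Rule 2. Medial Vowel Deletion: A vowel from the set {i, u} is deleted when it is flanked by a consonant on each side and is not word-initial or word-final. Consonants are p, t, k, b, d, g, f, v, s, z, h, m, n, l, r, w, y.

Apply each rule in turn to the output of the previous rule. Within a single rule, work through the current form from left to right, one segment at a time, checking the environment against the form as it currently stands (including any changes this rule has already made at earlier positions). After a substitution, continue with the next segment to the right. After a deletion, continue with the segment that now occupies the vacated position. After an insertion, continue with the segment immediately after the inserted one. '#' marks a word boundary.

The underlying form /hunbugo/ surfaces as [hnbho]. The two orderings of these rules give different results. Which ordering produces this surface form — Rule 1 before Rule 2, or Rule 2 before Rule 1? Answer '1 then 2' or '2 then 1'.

Order 1 then 2:
  1 Intervocalic Lenition: [hunbugo] → [hunbuho]
  2 Medial Vowel Deletion: [hunbuho] → [hnbho]
  result: [hnbho]
Order 2 then 1:
  2 Medial Vowel Deletion: [hunbugo] → [hnbgo]
  1 Intervocalic Lenition: no change — [hnbgo]
  result: [hnbgo]

1 then 2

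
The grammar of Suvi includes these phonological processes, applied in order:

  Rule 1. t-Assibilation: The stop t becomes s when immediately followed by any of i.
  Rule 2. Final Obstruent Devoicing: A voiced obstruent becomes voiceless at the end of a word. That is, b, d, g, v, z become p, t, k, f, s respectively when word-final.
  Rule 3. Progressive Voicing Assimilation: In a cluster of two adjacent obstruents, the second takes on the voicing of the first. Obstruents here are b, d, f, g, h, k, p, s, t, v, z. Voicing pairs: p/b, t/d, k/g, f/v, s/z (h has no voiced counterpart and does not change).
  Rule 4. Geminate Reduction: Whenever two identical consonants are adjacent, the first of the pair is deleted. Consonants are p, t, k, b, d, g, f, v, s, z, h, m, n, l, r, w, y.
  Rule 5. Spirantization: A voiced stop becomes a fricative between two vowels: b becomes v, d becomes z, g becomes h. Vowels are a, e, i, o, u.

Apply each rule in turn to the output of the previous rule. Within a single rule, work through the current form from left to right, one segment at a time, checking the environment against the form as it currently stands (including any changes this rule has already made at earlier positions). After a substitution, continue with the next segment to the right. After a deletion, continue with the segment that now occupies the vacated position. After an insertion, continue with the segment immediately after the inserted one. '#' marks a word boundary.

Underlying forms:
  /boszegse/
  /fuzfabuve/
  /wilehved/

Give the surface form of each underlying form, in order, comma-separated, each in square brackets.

/boszegse/:
  Rule 1 t-Assibilation: no change — [boszegse]
  Rule 2 Final Obstruent Devoicing: no change — [boszegse]
  Rule 3 Progressive Voicing Assimilation: [boszegse] → [bossegze]
  Rule 4 Geminate Reduction: [bossegze] → [bosegze]
  Rule 5 Spirantization: no change — [bosegze]
/fuzfabuve/:
  Rule 1 t-Assibilation: no change — [fuzfabuve]
  Rule 2 Final Obstruent Devoicing: no change — [fuzfabuve]
  Rule 3 Progressive Voicing Assimilation: [fuzfabuve] → [fuzvabuve]
  Rule 4 Geminate Reduction: no change — [fuzvabuve]
  Rule 5 Spirantization: [fuzvabuve] → [fuzvavuve]
/wilehved/:
  Rule 1 t-Assibilation: no change — [wilehved]
  Rule 2 Final Obstruent Devoicing: [wilehved] → [wilehvet]
  Rule 3 Progressive Voicing Assimilation: [wilehvet] → [wilehfet]
  Rule 4 Geminate Reduction: no change — [wilehfet]
  Rule 5 Spirantization: no change — [wilehfet]

[bosegze], [fuzvavuve], [wilehfet]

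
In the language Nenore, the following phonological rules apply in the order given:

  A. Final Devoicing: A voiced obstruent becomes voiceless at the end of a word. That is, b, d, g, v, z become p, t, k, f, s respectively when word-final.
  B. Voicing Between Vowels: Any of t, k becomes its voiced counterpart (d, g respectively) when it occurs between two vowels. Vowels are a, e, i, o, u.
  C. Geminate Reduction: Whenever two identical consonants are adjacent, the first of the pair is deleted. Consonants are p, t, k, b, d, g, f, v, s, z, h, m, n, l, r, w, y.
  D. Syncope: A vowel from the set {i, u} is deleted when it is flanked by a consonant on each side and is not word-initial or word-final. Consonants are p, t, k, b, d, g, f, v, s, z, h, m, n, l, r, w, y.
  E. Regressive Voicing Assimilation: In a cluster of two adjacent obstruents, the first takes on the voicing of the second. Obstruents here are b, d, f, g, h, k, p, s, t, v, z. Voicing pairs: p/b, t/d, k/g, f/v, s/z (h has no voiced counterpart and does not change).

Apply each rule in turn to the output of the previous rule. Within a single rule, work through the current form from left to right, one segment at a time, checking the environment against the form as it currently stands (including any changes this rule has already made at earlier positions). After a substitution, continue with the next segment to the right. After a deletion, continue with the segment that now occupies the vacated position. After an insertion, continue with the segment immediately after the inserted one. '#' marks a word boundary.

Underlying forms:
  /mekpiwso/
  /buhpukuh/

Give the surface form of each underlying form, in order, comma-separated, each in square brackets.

/mekpiwso/:
  A Final Devoicing: no change — [mekpiwso]
  B Voicing Between Vowels: no change — [mekpiwso]
  C Geminate Reduction: no change — [mekpiwso]
  D Syncope: [mekpiwso] → [mekpwso]
  E Regressive Voicing Assimilation: no change — [mekpwso]
/buhpukuh/:
  A Final Devoicing: no change — [buhpukuh]
  B Voicing Between Vowels: [buhpukuh] → [buhpuguh]
  C Geminate Reduction: no change — [buhpuguh]
  D Syncope: [buhpuguh] → [bhpgh]
  E Regressive Voicing Assimilation: [bhpgh] → [phbkh]

[mekpwso], [phbkh]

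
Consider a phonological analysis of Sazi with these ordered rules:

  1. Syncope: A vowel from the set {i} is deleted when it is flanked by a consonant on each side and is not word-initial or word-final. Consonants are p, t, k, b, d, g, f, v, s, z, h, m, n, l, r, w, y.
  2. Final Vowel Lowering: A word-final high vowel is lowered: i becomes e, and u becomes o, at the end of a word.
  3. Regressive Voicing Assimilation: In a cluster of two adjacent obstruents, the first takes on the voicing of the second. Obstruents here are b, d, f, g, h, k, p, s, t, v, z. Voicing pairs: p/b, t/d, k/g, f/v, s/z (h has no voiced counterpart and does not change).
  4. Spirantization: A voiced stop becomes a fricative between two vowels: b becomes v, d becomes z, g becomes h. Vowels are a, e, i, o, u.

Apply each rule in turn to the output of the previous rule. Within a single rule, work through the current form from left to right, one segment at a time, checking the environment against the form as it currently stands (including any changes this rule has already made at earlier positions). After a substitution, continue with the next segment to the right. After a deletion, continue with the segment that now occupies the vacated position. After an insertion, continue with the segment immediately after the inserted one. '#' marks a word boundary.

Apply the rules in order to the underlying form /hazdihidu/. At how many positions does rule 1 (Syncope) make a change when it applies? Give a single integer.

1 Syncope: [hazdihidu] → [hazdhdu]
2 Final Vowel Lowering: [hazdhdu] → [hazdhdo]
3 Regressive Voicing Assimilation: [hazdhdo] → [hazthdo]
4 Spirantization: no change — [hazthdo]
Rule 1 changed 2 position(s).

2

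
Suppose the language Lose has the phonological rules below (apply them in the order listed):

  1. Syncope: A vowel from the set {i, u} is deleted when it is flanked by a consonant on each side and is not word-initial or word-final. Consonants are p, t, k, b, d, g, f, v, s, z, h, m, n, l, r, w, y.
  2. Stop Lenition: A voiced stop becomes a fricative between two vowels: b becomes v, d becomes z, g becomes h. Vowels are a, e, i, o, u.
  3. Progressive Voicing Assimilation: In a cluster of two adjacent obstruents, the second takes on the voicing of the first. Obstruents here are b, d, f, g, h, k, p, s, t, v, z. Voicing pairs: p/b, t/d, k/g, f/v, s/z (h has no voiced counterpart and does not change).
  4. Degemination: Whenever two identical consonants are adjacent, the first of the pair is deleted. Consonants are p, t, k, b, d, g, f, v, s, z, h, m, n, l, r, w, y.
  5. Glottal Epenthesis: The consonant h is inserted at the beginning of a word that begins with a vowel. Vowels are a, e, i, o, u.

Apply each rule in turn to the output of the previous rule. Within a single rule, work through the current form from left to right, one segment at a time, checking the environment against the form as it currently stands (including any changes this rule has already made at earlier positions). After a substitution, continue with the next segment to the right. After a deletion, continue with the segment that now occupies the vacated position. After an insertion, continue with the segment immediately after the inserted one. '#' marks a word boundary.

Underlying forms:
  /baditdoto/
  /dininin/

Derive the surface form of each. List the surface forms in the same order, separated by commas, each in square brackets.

[badoto], [dn]

/baditdoto/:
  1 Syncope: [baditdoto] → [badtdoto]
  2 Stop Lenition: no change — [badtdoto]
  3 Progressive Voicing Assimilation: [badtdoto] → [badddoto]
  4 Degemination: [badddoto] → [badoto]
  5 Glottal Epenthesis: no change — [badoto]
/dininin/:
  1 Syncope: [dininin] → [dnnn]
  2 Stop Lenition: no change — [dnnn]
  3 Progressive Voicing Assimilation: no change — [dnnn]
  4 Degemination: [dnnn] → [dn]
  5 Glottal Epenthesis: no change — [dn]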